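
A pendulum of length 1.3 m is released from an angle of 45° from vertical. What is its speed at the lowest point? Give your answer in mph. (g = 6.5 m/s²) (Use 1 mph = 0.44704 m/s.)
h = L(1 − cosθ) = 1.3(1 − cos45°) = 0.380761 m
v = √(2gh) = √(2·6.5·0.380761) = 2.22484 m/s = 4.977 mph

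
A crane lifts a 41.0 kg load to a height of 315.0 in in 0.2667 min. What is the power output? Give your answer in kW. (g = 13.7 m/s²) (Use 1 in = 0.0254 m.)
Convert to SI: m = 41.0 kg, h = 8.001 m, t = 16.002 s
P = mgh/t = (41.0)(13.7)(8.001)/16.002 = 280.85 W = 0.2809 kW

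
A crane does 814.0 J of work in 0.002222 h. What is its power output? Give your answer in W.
Convert to SI: W = 814.0 J, t = 7.9992 s
P = W/t = 814.0/7.9992 = 101.8 W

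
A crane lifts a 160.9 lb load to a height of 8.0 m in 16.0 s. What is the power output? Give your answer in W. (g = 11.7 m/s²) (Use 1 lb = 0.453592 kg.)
Convert to SI: m = 72.983 kg, h = 8.0 m, t = 16.0 s
P = mgh/t = (72.983)(11.7)(8.0)/16.0 = 427.0 W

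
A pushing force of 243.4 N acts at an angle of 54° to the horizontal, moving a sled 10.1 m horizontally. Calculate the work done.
W = F·d·cosθ = (243.4)(10.1)cos(54°) = 1445 J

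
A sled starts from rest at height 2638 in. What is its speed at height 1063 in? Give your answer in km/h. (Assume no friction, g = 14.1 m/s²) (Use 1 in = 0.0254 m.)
Convert to SI: h₁−h₂ = 40.005 m
mgh₁ = mgh₂ + ½mv² ⇒ v = √(2g(h₁−h₂)) = √(2·14.1·40.005) = 33.5878 m/s = 120.9 km/h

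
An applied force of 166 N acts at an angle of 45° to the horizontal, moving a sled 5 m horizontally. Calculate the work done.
W = F·d·cosθ = (166)(5)cos(45°) = 586.9 J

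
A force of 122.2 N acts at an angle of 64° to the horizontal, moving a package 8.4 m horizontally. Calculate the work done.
W = F·d·cosθ = (122.2)(8.4)cos(64°) = 450.0 J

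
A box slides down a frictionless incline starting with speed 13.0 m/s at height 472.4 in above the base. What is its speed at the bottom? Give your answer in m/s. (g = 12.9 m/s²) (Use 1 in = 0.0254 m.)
Convert to SI: v₀ = 13.0 m/s, h = 11.999 m
½mv₀² + mgh = ½mv² ⇒ v = √(v₀² + 2gh) = √(13.0² + 2·12.9·11.999) = 21.88 m/s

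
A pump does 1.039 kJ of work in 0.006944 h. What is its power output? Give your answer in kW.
Convert to SI: W = 1039.0 J, t = 24.9984 s
P = W/t = 1039.0/24.9984 = 41.5627 W = 0.04156 kW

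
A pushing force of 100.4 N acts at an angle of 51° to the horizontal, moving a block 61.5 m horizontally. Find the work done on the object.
W = F·d·cosθ = (100.4)(61.5)cos(51°) = 3886 J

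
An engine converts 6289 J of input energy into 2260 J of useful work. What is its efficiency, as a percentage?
η = W_out/W_in = 2260/6289 = 35.94%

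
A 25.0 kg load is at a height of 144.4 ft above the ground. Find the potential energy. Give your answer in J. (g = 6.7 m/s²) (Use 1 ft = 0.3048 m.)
Convert to SI: m = 25.0 kg, h = 44.0131 m
PE = mgh = (25.0)(6.7)(44.0131) = 7372 J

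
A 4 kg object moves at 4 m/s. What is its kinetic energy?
KE = ½mv² = ½(4)(4)² = 32.0 J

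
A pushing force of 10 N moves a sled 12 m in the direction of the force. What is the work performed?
W = F·d = (10)(12) = 120.0 J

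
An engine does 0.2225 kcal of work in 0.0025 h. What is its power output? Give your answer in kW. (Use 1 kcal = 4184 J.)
Convert to SI: W = 930.94 J, t = 9.0 s
P = W/t = 930.94/9.0 = 103.438 W = 0.1034 kW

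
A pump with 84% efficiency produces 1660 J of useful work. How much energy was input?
W_in = W_out/η = 1660/0.84 = 1976 J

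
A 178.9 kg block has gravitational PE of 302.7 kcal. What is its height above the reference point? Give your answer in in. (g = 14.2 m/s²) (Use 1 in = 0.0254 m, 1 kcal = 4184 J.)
Convert to SI: m = 178.9 kg, PE = 1266500 J
h = PE/(mg) = 1266500/(178.9·14.2) = 498.546 m = 19630 in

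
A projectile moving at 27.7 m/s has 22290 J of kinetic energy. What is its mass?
m = 2·KE/v² = 2·22290/(27.7)² = 58.1 kg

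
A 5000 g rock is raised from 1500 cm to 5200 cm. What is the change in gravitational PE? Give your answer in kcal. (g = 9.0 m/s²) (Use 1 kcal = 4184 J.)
Convert to SI: m = 5.0 kg, Δh = 37.0 m
ΔPE = mgΔh = (5.0)(9.0)(37.0) = 1665.0 J = 0.3979 kcal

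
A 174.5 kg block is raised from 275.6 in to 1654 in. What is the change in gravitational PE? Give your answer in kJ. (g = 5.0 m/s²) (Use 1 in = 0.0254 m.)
Convert to SI: m = 174.5 kg, Δh = 35.0114 m
ΔPE = mgΔh = (174.5)(5.0)(35.0114) = 30547.4 J = 30.55 kJ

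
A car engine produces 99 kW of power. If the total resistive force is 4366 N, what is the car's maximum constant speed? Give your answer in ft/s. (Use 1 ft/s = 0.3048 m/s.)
P = Fv ⇒ v = P/F = 99000 W/4366.0 N = 22.6752 m/s = 74.39 ft/s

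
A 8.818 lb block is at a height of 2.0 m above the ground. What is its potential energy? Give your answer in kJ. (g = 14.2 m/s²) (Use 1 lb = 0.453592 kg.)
Convert to SI: m = 3.99977 kg, h = 2.0 m
PE = mgh = (3.99977)(14.2)(2.0) = 113.594 J = 0.1136 kJ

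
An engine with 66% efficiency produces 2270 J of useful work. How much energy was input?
W_in = W_out/η = 2270/0.66 = 3439 J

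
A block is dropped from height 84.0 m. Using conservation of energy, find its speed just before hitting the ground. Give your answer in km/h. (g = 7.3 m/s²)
mgh = ½mv² ⇒ v = √(2gh) = √(2·7.3·84.0) = 35.02 m/s = 126.1 km/h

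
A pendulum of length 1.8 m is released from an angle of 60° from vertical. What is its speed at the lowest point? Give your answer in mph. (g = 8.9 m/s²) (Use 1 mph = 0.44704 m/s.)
h = L(1 − cosθ) = 1.8(1 − cos60°) = 0.9 m
v = √(2gh) = √(2·8.9·0.9) = 4.0025 m/s = 8.953 mph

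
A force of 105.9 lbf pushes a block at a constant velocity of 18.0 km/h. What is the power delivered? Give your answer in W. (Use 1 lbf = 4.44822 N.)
Convert to SI: F = 471.066 N, v = 5.0 m/s
P = Fv = (471.066)(5.0) = 2355 W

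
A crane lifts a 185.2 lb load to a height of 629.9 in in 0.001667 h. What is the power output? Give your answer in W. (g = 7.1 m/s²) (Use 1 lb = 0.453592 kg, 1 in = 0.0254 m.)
Convert to SI: m = 84.0052 kg, h = 15.9995 m, t = 6.0012 s
P = mgh/t = (84.0052)(7.1)(15.9995)/6.0012 = 1590 W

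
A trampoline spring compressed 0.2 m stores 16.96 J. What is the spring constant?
k = 2·PE/x² = 2·16.96/(0.2)² = 848.0 N/m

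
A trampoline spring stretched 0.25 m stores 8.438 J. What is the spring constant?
k = 2·PE/x² = 2·8.438/(0.25)² = 270.0 N/m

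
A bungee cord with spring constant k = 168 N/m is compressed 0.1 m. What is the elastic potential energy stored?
PE = ½kx² = ½(168)(0.1)² = 0.84 J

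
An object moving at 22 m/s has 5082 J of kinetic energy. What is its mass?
m = 2·KE/v² = 2·5082/(22)² = 21.0 kg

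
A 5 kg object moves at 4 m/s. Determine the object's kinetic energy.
KE = ½mv² = ½(5)(4)² = 40.0 J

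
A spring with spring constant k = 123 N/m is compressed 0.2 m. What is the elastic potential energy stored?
PE = ½kx² = ½(123)(0.2)² = 2.46 J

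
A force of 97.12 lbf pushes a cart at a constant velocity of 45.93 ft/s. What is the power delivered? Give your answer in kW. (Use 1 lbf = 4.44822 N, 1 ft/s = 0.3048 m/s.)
Convert to SI: F = 432.011 N, v = 13.9995 m/s
P = Fv = (432.011)(13.9995) = 6047.92 W = 6.048 kW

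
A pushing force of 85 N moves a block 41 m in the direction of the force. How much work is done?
W = F·d = (85)(41) = 3485 J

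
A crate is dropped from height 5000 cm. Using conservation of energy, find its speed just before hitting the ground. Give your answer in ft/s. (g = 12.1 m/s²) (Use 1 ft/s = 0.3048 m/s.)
Convert to SI: h = 50.0 m
mgh = ½mv² ⇒ v = √(2gh) = √(2·12.1·50.0) = 34.7851 m/s = 114.1 ft/s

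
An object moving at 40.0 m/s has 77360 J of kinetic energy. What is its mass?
m = 2·KE/v² = 2·77360/(40.0)² = 96.7 kg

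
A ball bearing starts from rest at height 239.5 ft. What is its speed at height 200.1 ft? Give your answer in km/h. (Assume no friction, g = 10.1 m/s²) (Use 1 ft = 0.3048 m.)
Convert to SI: h₁−h₂ = 12.0091 m
mgh₁ = mgh₂ + ½mv² ⇒ v = √(2g(h₁−h₂)) = √(2·10.1·12.0091) = 15.5751 m/s = 56.07 km/h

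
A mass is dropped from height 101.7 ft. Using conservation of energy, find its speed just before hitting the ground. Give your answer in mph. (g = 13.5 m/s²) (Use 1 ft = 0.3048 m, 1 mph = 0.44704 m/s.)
Convert to SI: h = 30.9982 m
mgh = ½mv² ⇒ v = √(2gh) = √(2·13.5·30.9982) = 28.9301 m/s = 64.71 mph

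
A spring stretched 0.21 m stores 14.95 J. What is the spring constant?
k = 2·PE/x² = 2·14.95/(0.21)² = 678.0 N/m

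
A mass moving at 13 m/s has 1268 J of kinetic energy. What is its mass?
m = 2·KE/v² = 2·1268/(13)² = 15.01 kg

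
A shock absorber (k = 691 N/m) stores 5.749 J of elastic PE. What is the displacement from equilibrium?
x = √(2·PE/k) = √(2·5.749/691) = 0.129 m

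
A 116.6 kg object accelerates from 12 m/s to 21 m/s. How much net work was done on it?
W = ΔKE = ½m(v₂² − v₁²) = ½(116.6)(21² − 12²) = 17315.1 J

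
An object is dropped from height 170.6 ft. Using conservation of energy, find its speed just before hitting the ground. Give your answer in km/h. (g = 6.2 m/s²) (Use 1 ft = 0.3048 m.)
Convert to SI: h = 51.9989 m
mgh = ½mv² ⇒ v = √(2gh) = √(2·6.2·51.9989) = 25.3926 m/s = 91.41 km/h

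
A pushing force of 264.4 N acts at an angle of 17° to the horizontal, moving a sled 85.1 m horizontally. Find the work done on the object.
W = F·d·cosθ = (264.4)(85.1)cos(17°) = 21520 J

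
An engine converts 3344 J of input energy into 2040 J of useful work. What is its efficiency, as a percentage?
η = W_out/W_in = 2040/3344 = 61.0%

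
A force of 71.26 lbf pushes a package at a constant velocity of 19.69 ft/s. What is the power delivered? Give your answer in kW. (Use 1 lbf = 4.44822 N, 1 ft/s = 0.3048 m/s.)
Convert to SI: F = 316.98 N, v = 6.00151 m/s
P = Fv = (316.98)(6.00151) = 1902.36 W = 1.902 kW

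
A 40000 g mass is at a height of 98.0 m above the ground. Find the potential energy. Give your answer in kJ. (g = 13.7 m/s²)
Convert to SI: m = 40.0 kg, h = 98.0 m
PE = mgh = (40.0)(13.7)(98.0) = 53704.0 J = 53.7 kJ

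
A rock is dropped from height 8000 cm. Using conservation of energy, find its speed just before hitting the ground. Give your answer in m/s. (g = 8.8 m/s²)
Convert to SI: h = 80.0 m
mgh = ½mv² ⇒ v = √(2gh) = √(2·8.8·80.0) = 37.52 m/s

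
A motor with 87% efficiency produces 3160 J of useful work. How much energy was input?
W_in = W_out/η = 3160/0.87 = 3632 J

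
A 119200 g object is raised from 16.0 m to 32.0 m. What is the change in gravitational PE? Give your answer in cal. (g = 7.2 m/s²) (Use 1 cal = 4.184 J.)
Convert to SI: m = 119.2 kg, Δh = 16.0 m
ΔPE = mgΔh = (119.2)(7.2)(16.0) = 13731.8 J = 3282 cal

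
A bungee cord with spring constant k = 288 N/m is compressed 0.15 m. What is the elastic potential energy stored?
PE = ½kx² = ½(288)(0.15)² = 3.24 J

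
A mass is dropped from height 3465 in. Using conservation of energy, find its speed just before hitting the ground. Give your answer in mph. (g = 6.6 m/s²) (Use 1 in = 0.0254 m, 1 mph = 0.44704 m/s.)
Convert to SI: h = 88.011 m
mgh = ½mv² ⇒ v = √(2gh) = √(2·6.6·88.011) = 34.0844 m/s = 76.24 mph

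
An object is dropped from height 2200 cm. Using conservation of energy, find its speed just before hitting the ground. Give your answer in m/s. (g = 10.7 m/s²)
Convert to SI: h = 22.0 m
mgh = ½mv² ⇒ v = √(2gh) = √(2·10.7·22.0) = 21.7 m/s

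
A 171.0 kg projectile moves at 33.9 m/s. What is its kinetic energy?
KE = ½mv² = ½(171.0)(33.9)² = 98260 J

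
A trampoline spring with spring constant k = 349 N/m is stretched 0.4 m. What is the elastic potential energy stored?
PE = ½kx² = ½(349)(0.4)² = 27.92 J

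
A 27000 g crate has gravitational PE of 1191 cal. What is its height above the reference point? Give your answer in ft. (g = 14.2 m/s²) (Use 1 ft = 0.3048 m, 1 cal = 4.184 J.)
Convert to SI: m = 27.0 kg, PE = 4983.14 J
h = PE/(mg) = 4983.14/(27.0·14.2) = 12.9972 m = 42.64 ft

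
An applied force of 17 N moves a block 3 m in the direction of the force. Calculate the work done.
W = F·d = (17)(3) = 51.0 J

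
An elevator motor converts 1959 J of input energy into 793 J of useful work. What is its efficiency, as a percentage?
η = W_out/W_in = 793/1959 = 40.48%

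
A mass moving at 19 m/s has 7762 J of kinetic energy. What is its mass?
m = 2·KE/v² = 2·7762/(19)² = 43.0 kg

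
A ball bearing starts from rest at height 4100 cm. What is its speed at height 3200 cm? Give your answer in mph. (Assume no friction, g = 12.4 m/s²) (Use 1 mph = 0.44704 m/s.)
Convert to SI: h₁−h₂ = 9.0 m
mgh₁ = mgh₂ + ½mv² ⇒ v = √(2g(h₁−h₂)) = √(2·12.4·9.0) = 14.9399 m/s = 33.42 mph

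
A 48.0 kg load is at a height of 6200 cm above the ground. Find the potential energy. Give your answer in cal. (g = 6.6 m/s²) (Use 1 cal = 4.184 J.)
Convert to SI: m = 48.0 kg, h = 62.0 m
PE = mgh = (48.0)(6.6)(62.0) = 19641.6 J = 4694 cal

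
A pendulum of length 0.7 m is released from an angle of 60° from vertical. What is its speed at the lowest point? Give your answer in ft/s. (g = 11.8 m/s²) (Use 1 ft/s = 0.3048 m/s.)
h = L(1 − cosθ) = 0.7(1 − cos60°) = 0.35 m
v = √(2gh) = √(2·11.8·0.35) = 2.87402 m/s = 9.429 ft/s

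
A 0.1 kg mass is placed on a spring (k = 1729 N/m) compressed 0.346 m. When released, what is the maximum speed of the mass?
½kx² = ½mv² ⇒ v = x√(k/m) = (0.346)√(1729/0.1) = 45.5 m/s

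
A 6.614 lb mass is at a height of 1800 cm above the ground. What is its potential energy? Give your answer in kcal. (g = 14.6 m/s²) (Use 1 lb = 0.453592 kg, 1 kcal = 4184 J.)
Convert to SI: m = 3.00006 kg, h = 18.0 m
PE = mgh = (3.00006)(14.6)(18.0) = 788.415 J = 0.1884 kcal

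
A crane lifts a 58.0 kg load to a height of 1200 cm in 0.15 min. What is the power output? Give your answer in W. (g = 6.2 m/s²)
Convert to SI: m = 58.0 kg, h = 12.0 m, t = 9.0 s
P = mgh/t = (58.0)(6.2)(12.0)/9.0 = 479.5 W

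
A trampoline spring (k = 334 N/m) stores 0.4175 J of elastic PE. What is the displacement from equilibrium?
x = √(2·PE/k) = √(2·0.4175/334) = 0.05 m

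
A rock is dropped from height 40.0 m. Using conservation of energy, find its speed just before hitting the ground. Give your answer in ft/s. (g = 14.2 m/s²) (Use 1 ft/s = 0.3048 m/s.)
mgh = ½mv² ⇒ v = √(2gh) = √(2·14.2·40.0) = 33.7046 m/s = 110.6 ft/s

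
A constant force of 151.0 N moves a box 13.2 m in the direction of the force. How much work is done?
W = F·d = (151.0)(13.2) = 1993 J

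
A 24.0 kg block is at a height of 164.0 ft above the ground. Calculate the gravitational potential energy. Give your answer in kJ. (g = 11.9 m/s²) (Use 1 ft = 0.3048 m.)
Convert to SI: m = 24.0 kg, h = 49.9872 m
PE = mgh = (24.0)(11.9)(49.9872) = 14276.3 J = 14.28 kJ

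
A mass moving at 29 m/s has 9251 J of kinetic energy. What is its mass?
m = 2·KE/v² = 2·9251/(29)² = 22.0 kg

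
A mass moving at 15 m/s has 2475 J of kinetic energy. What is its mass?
m = 2·KE/v² = 2·2475/(15)² = 22.0 kg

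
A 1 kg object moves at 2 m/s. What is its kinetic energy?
KE = ½mv² = ½(1)(2)² = 2.0 J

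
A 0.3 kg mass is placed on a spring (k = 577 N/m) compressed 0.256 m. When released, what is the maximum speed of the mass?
½kx² = ½mv² ⇒ v = x√(k/m) = (0.256)√(577/0.3) = 11.23 m/s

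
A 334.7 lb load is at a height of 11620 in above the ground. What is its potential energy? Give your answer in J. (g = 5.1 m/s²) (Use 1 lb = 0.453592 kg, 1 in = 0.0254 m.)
Convert to SI: m = 151.817 kg, h = 295.148 m
PE = mgh = (151.817)(5.1)(295.148) = 228500 J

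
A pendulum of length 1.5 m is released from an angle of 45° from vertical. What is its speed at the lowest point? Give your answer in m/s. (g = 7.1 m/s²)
h = L(1 − cosθ) = 1.5(1 − cos45°) = 0.43934 m
v = √(2gh) = √(2·7.1·0.43934) = 2.498 m/s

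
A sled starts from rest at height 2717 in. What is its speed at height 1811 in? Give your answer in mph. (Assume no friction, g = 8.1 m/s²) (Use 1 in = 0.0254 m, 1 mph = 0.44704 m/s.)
Convert to SI: h₁−h₂ = 23.0124 m
mgh₁ = mgh₂ + ½mv² ⇒ v = √(2g(h₁−h₂)) = √(2·8.1·23.0124) = 19.3081 m/s = 43.19 mph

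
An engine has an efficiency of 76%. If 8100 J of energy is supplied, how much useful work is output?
W_out = η·W_in = 0.76·8100 = 6156.0 J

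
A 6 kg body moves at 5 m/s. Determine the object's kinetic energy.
KE = ½mv² = ½(6)(5)² = 75.0 J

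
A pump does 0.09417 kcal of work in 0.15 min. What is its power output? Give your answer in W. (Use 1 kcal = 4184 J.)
Convert to SI: W = 394.007 J, t = 9.0 s
P = W/t = 394.007/9.0 = 43.78 W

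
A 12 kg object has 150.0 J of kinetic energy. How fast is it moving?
v = √(2·KE/m) = √(2·150.0/12) = 5.0 m/s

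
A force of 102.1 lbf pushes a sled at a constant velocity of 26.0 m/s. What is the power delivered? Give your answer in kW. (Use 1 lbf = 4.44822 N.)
Convert to SI: F = 454.163 N, v = 26.0 m/s
P = Fv = (454.163)(26.0) = 11808.2 W = 11.81 kW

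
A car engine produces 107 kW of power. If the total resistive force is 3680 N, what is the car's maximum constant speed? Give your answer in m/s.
P = Fv ⇒ v = P/F = 107000 W/3680.0 N = 29.08 m/s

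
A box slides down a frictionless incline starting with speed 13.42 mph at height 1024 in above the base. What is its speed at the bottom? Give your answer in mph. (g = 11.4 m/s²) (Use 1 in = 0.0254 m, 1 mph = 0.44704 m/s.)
Convert to SI: v₀ = 5.99928 m/s, h = 26.0096 m
½mv₀² + mgh = ½mv² ⇒ v = √(v₀² + 2gh) = √(5.99928² + 2·11.4·26.0096) = 25.0801 m/s = 56.1 mph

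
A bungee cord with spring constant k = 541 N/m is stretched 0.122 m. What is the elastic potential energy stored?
PE = ½kx² = ½(541)(0.122)² = 4.026 J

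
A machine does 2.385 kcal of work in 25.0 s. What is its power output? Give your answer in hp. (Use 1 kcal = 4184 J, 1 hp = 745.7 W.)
Convert to SI: W = 9978.84 J, t = 25.0 s
P = W/t = 9978.84/25.0 = 399.154 W = 0.5353 hp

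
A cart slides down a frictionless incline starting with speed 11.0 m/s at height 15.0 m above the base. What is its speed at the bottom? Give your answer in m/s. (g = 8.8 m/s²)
½mv₀² + mgh = ½mv² ⇒ v = √(v₀² + 2gh) = √(11.0² + 2·8.8·15.0) = 19.62 m/s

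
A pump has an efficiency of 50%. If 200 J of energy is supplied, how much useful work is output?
W_out = η·W_in = 0.5·200 = 100.0 J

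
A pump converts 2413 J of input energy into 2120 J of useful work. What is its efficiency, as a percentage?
η = W_out/W_in = 2120/2413 = 87.86%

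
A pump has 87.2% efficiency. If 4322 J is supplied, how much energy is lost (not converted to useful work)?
W_lost = W_in(1 − η) = 4322·(1 − 0.872) = 553.2 J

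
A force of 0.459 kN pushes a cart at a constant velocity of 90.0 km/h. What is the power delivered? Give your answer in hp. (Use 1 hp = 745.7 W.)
Convert to SI: F = 459.0 N, v = 25.0 m/s
P = Fv = (459.0)(25.0) = 11475.0 W = 15.39 hp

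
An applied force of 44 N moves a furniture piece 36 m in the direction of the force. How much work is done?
W = F·d = (44)(36) = 1584 J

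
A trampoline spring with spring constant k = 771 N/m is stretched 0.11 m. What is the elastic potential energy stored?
PE = ½kx² = ½(771)(0.11)² = 4.665 J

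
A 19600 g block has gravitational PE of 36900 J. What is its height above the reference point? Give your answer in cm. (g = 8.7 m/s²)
Convert to SI: m = 19.6 kg, PE = 36900.0 J
h = PE/(mg) = 36900.0/(19.6·8.7) = 216.397 m = 21640 cm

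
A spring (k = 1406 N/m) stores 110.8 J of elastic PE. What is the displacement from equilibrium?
x = √(2·PE/k) = √(2·110.8/1406) = 0.397 m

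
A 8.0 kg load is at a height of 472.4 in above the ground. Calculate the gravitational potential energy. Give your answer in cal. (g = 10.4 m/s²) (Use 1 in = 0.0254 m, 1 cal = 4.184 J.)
Convert to SI: m = 8.0 kg, h = 11.999 m
PE = mgh = (8.0)(10.4)(11.999) = 998.313 J = 238.6 cal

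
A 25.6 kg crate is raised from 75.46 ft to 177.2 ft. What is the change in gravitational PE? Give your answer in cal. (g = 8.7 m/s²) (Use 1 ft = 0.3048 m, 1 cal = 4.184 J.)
Convert to SI: m = 25.6 kg, Δh = 31.0104 m
ΔPE = mgΔh = (25.6)(8.7)(31.0104) = 6906.63 J = 1651 cal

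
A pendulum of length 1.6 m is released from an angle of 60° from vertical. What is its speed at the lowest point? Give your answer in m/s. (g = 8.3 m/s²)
h = L(1 − cosθ) = 1.6(1 − cos60°) = 0.8 m
v = √(2gh) = √(2·8.3·0.8) = 3.644 m/s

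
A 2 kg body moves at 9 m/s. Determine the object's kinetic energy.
KE = ½mv² = ½(2)(9)² = 81.0 J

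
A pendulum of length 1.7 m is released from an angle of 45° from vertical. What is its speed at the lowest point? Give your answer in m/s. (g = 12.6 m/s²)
h = L(1 − cosθ) = 1.7(1 − cos45°) = 0.497918 m
v = √(2gh) = √(2·12.6·0.497918) = 3.542 m/s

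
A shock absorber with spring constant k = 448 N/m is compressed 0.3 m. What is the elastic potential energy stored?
PE = ½kx² = ½(448)(0.3)² = 20.16 J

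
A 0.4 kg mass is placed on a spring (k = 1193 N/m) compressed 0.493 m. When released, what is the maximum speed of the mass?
½kx² = ½mv² ⇒ v = x√(k/m) = (0.493)√(1193/0.4) = 26.92 m/s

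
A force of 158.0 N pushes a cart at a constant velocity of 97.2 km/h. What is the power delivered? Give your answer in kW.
Convert to SI: F = 158.0 N, v = 27.0 m/s
P = Fv = (158.0)(27.0) = 4266.0 W = 4.266 kW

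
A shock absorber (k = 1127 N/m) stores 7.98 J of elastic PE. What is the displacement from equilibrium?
x = √(2·PE/k) = √(2·7.98/1127) = 0.119 m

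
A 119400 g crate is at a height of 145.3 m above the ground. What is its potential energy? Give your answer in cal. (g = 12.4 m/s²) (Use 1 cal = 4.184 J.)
Convert to SI: m = 119.4 kg, h = 145.3 m
PE = mgh = (119.4)(12.4)(145.3) = 215125 J = 51420 cal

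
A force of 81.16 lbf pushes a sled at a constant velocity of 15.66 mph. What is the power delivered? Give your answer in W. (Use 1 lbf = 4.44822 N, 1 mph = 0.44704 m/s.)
Convert to SI: F = 361.018 N, v = 7.00065 m/s
P = Fv = (361.018)(7.00065) = 2527 W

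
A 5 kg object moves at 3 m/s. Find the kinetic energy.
KE = ½mv² = ½(5)(3)² = 22.5 J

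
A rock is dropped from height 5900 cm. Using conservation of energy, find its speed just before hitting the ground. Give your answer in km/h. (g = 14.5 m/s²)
Convert to SI: h = 59.0 m
mgh = ½mv² ⇒ v = √(2gh) = √(2·14.5·59.0) = 41.3642 m/s = 148.9 km/h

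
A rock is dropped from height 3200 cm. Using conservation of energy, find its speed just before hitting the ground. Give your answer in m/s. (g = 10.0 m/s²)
Convert to SI: h = 32.0 m
mgh = ½mv² ⇒ v = √(2gh) = √(2·10.0·32.0) = 25.3 m/s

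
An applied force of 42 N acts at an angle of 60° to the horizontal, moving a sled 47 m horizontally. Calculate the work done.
W = F·d·cosθ = (42)(47)cos(60°) = 987.0 J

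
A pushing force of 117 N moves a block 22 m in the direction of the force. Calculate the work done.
W = F·d = (117)(22) = 2574 J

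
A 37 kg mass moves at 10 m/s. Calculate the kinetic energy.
KE = ½mv² = ½(37)(10)² = 1850.0 J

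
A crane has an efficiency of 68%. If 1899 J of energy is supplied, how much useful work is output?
W_out = η·W_in = 0.68·1899 = 1291.32 J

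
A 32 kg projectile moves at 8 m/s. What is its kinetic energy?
KE = ½mv² = ½(32)(8)² = 1024.0 J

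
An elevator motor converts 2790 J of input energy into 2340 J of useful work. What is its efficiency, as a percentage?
η = W_out/W_in = 2340/2790 = 83.87%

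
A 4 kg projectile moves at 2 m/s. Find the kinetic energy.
KE = ½mv² = ½(4)(2)² = 8.0 J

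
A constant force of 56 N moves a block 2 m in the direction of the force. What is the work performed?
W = F·d = (56)(2) = 112.0 J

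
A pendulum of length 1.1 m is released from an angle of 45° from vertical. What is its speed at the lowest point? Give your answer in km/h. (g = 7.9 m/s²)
h = L(1 − cosθ) = 1.1(1 − cos45°) = 0.322183 m
v = √(2gh) = √(2·7.9·0.322183) = 2.25621 m/s = 8.122 km/h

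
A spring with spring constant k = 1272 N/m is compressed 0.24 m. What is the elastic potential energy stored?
PE = ½kx² = ½(1272)(0.24)² = 36.63 J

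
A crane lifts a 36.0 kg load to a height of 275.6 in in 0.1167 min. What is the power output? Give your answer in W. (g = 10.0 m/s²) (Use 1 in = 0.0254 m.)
Convert to SI: m = 36.0 kg, h = 7.00024 m, t = 7.002 s
P = mgh/t = (36.0)(10.0)(7.00024)/7.002 = 359.9 W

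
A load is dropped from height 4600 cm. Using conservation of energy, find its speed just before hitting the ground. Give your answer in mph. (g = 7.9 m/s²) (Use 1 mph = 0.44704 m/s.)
Convert to SI: h = 46.0 m
mgh = ½mv² ⇒ v = √(2gh) = √(2·7.9·46.0) = 26.9592 m/s = 60.31 mph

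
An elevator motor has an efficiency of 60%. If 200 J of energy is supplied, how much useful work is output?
W_out = η·W_in = 0.6·200 = 120.0 J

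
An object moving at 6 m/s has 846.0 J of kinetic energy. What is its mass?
m = 2·KE/v² = 2·846.0/(6)² = 47.0 kg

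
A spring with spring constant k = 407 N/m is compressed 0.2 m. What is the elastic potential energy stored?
PE = ½kx² = ½(407)(0.2)² = 8.14 J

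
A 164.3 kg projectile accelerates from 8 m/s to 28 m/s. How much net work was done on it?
W = ΔKE = ½m(v₂² − v₁²) = ½(164.3)(28² − 8²) = 59148.0 J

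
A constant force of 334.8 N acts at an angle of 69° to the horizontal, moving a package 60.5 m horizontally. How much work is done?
W = F·d·cosθ = (334.8)(60.5)cos(69°) = 7259 J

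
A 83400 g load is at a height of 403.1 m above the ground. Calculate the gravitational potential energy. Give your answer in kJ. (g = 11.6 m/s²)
Convert to SI: m = 83.4 kg, h = 403.1 m
PE = mgh = (83.4)(11.6)(403.1) = 389975 J = 390.0 kJ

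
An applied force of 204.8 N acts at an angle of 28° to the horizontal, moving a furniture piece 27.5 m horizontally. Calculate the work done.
W = F·d·cosθ = (204.8)(27.5)cos(28°) = 4973 J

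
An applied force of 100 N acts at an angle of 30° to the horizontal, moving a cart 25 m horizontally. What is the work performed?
W = F·d·cosθ = (100)(25)cos(30°) = 2165 J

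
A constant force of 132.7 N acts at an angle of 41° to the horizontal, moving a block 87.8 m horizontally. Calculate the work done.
W = F·d·cosθ = (132.7)(87.8)cos(41°) = 8793 J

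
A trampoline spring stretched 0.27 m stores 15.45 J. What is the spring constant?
k = 2·PE/x² = 2·15.45/(0.27)² = 423.9 N/m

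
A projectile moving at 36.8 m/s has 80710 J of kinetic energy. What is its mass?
m = 2·KE/v² = 2·80710/(36.8)² = 119.2 kg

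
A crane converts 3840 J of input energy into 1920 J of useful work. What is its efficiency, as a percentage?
η = W_out/W_in = 1920/3840 = 50.0%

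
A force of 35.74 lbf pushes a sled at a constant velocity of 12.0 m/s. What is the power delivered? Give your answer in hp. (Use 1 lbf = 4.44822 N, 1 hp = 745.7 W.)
Convert to SI: F = 158.979 N, v = 12.0 m/s
P = Fv = (158.979)(12.0) = 1907.75 W = 2.558 hp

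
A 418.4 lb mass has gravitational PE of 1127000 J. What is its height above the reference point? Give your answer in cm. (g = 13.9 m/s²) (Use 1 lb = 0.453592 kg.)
Convert to SI: m = 189.783 kg, PE = 1127000 J
h = PE/(mg) = 1127000/(189.783·13.9) = 427.22 m = 42720 cm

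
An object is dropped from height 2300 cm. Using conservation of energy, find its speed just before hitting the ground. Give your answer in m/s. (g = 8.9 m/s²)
Convert to SI: h = 23.0 m
mgh = ½mv² ⇒ v = √(2gh) = √(2·8.9·23.0) = 20.23 m/s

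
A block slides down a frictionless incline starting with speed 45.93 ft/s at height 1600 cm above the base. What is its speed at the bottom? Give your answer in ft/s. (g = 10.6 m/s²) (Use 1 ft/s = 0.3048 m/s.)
Convert to SI: v₀ = 13.9995 m/s, h = 16.0 m
½mv₀² + mgh = ½mv² ⇒ v = √(v₀² + 2gh) = √(13.9995² + 2·10.6·16.0) = 23.1341 m/s = 75.9 ft/s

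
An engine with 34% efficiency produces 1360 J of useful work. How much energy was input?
W_in = W_out/η = 1360/0.34 = 4000 J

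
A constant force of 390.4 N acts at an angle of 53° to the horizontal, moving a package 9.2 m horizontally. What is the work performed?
W = F·d·cosθ = (390.4)(9.2)cos(53°) = 2162 J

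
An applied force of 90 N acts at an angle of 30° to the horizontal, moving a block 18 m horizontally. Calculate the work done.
W = F·d·cosθ = (90)(18)cos(30°) = 1403 J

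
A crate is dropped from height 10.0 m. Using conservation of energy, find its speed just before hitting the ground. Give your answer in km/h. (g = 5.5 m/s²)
mgh = ½mv² ⇒ v = √(2gh) = √(2·5.5·10.0) = 10.4881 m/s = 37.76 km/h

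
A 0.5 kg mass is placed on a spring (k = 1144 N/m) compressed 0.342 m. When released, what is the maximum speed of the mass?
½kx² = ½mv² ⇒ v = x√(k/m) = (0.342)√(1144/0.5) = 16.36 m/s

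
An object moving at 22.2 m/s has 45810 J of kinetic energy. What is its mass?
m = 2·KE/v² = 2·45810/(22.2)² = 185.9 kg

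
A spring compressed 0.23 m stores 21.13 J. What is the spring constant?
k = 2·PE/x² = 2·21.13/(0.23)² = 798.9 N/m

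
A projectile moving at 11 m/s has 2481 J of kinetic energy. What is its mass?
m = 2·KE/v² = 2·2481/(11)² = 41.01 kg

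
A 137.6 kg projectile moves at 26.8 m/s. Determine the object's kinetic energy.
KE = ½mv² = ½(137.6)(26.8)² = 49410 J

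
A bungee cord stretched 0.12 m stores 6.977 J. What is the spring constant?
k = 2·PE/x² = 2·6.977/(0.12)² = 969.0 N/m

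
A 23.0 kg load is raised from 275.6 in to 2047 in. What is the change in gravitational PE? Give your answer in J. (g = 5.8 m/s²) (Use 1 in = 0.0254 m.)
Convert to SI: m = 23.0 kg, Δh = 44.9936 m
ΔPE = mgΔh = (23.0)(5.8)(44.9936) = 6002 J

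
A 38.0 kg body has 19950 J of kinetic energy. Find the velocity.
v = √(2·KE/m) = √(2·19950/38.0) = 32.4 m/s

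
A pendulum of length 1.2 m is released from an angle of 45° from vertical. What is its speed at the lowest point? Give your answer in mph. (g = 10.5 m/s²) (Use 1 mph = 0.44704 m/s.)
h = L(1 − cosθ) = 1.2(1 − cos45°) = 0.351472 m
v = √(2gh) = √(2·10.5·0.351472) = 2.71678 m/s = 6.077 mph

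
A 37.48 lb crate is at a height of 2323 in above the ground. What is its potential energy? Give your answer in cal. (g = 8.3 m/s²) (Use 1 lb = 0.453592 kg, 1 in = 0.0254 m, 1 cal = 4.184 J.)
Convert to SI: m = 17.0006 kg, h = 59.0042 m
PE = mgh = (17.0006)(8.3)(59.0042) = 8325.8 J = 1990 cal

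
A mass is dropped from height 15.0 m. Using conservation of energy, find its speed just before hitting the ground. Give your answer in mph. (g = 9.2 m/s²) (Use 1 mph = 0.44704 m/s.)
mgh = ½mv² ⇒ v = √(2gh) = √(2·9.2·15.0) = 16.6132 m/s = 37.16 mph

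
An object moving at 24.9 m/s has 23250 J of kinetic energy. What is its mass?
m = 2·KE/v² = 2·23250/(24.9)² = 75.0 kg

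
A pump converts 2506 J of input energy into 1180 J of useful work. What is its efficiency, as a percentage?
η = W_out/W_in = 1180/2506 = 47.09%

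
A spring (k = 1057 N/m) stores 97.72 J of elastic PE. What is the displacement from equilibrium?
x = √(2·PE/k) = √(2·97.72/1057) = 0.43 m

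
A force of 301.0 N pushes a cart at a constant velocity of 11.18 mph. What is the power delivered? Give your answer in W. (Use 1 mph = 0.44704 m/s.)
Convert to SI: F = 301.0 N, v = 4.99791 m/s
P = Fv = (301.0)(4.99791) = 1504 W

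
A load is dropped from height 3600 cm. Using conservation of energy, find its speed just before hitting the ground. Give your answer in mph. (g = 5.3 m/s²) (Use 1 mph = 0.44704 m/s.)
Convert to SI: h = 36.0 m
mgh = ½mv² ⇒ v = √(2gh) = √(2·5.3·36.0) = 19.5346 m/s = 43.7 mph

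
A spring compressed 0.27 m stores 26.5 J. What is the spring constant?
k = 2·PE/x² = 2·26.5/(0.27)² = 727.0 N/m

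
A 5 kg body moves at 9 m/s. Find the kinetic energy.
KE = ½mv² = ½(5)(9)² = 202.5 J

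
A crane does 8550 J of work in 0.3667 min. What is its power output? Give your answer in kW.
Convert to SI: W = 8550.0 J, t = 22.002 s
P = W/t = 8550.0/22.002 = 388.601 W = 0.3886 kW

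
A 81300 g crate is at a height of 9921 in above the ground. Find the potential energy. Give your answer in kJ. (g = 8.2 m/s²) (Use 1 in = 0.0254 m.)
Convert to SI: m = 81.3 kg, h = 251.993 m
PE = mgh = (81.3)(8.2)(251.993) = 167994 J = 168.0 kJ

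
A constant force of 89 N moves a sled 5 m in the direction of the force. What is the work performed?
W = F·d = (89)(5) = 445.0 J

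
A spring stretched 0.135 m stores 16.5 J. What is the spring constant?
k = 2·PE/x² = 2·16.5/(0.135)² = 1811 N/m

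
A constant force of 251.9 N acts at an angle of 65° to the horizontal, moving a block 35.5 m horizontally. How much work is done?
W = F·d·cosθ = (251.9)(35.5)cos(65°) = 3779 J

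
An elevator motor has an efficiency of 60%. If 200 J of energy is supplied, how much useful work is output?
W_out = η·W_in = 0.6·200 = 120.0 J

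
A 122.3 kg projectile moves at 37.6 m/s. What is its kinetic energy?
KE = ½mv² = ½(122.3)(37.6)² = 86450 J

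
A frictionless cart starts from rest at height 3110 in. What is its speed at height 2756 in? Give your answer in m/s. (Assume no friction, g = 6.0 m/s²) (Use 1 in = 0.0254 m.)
Convert to SI: h₁−h₂ = 8.9916 m
mgh₁ = mgh₂ + ½mv² ⇒ v = √(2g(h₁−h₂)) = √(2·6.0·8.9916) = 10.39 m/s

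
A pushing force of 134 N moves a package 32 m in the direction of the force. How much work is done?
W = F·d = (134)(32) = 4288 J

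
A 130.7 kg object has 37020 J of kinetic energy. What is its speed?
v = √(2·KE/m) = √(2·37020/130.7) = 23.8 m/s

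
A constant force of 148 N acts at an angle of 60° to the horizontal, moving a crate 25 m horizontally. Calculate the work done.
W = F·d·cosθ = (148)(25)cos(60°) = 1850 J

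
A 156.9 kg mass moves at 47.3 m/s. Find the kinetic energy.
KE = ½mv² = ½(156.9)(47.3)² = 175500 J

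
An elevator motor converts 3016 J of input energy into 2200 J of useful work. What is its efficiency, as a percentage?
η = W_out/W_in = 2200/3016 = 72.94%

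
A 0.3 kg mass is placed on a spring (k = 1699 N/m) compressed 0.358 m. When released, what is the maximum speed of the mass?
½kx² = ½mv² ⇒ v = x√(k/m) = (0.358)√(1699/0.3) = 26.94 m/s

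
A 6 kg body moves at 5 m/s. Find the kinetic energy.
KE = ½mv² = ½(6)(5)² = 75.0 J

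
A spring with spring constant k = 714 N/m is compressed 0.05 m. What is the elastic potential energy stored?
PE = ½kx² = ½(714)(0.05)² = 0.8925 J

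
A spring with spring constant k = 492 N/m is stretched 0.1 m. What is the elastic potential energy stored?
PE = ½kx² = ½(492)(0.1)² = 2.46 J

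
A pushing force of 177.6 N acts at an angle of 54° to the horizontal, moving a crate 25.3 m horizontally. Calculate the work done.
W = F·d·cosθ = (177.6)(25.3)cos(54°) = 2641 J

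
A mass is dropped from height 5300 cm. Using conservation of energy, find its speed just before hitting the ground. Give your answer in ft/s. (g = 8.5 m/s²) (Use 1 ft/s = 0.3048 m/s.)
Convert to SI: h = 53.0 m
mgh = ½mv² ⇒ v = √(2gh) = √(2·8.5·53.0) = 30.0167 m/s = 98.48 ft/s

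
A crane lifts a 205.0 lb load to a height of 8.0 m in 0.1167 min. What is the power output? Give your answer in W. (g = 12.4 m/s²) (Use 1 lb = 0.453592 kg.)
Convert to SI: m = 92.9864 kg, h = 8.0 m, t = 7.002 s
P = mgh/t = (92.9864)(12.4)(8.0)/7.002 = 1317 W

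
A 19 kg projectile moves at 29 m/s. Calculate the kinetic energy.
KE = ½mv² = ½(19)(29)² = 7989.5 J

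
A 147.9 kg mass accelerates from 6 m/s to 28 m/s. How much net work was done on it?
W = ΔKE = ½m(v₂² − v₁²) = ½(147.9)(28² − 6²) = 55314.6 J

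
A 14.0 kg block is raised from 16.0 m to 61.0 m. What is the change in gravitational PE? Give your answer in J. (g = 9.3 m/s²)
ΔPE = mgΔh = (14.0)(9.3)(45.0) = 5859 J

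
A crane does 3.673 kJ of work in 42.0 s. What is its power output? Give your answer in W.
Convert to SI: W = 3673.0 J, t = 42.0 s
P = W/t = 3673.0/42.0 = 87.45 W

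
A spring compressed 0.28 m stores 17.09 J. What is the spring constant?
k = 2·PE/x² = 2·17.09/(0.28)² = 436.0 N/m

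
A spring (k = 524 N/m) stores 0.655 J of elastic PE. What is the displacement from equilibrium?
x = √(2·PE/k) = √(2·0.655/524) = 0.05 m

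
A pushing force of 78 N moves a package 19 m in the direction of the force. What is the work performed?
W = F·d = (78)(19) = 1482 J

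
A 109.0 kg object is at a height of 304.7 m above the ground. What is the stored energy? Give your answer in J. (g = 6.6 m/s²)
PE = mgh = (109.0)(6.6)(304.7) = 219200 J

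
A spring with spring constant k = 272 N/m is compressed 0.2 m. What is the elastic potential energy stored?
PE = ½kx² = ½(272)(0.2)² = 5.44 J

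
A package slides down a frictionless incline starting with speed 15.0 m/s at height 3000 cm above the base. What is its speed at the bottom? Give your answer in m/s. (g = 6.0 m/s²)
Convert to SI: v₀ = 15.0 m/s, h = 30.0 m
½mv₀² + mgh = ½mv² ⇒ v = √(v₀² + 2gh) = √(15.0² + 2·6.0·30.0) = 24.19 m/s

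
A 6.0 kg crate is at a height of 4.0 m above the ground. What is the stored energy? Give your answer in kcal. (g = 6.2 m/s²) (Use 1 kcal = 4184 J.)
PE = mgh = (6.0)(6.2)(4.0) = 148.8 J = 0.03556 kcal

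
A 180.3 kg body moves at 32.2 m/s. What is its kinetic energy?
KE = ½mv² = ½(180.3)(32.2)² = 93470 J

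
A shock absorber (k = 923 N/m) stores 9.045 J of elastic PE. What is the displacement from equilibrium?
x = √(2·PE/k) = √(2·9.045/923) = 0.14 m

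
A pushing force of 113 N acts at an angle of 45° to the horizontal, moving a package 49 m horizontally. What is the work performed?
W = F·d·cosθ = (113)(49)cos(45°) = 3915 J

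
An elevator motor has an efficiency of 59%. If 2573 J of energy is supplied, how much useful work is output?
W_out = η·W_in = 0.59·2573 = 1518.07 J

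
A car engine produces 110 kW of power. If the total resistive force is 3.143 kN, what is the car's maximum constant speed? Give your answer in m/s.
Convert to SI: F = 3143.0 N
P = Fv ⇒ v = P/F = 110000 W/3143.0 N = 35.0 m/s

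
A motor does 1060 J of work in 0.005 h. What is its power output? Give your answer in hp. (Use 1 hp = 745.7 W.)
Convert to SI: W = 1060.0 J, t = 18.0 s
P = W/t = 1060.0/18.0 = 58.8889 W = 0.07897 hp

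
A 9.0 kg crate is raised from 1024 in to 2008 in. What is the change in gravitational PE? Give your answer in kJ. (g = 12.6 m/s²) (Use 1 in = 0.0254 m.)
Convert to SI: m = 9.0 kg, Δh = 24.9936 m
ΔPE = mgΔh = (9.0)(12.6)(24.9936) = 2834.27 J = 2.834 kJ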